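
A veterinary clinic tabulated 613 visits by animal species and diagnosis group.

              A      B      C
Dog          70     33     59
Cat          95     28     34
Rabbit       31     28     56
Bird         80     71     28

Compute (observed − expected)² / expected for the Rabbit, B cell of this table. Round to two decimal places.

0.14

Row total (Rabbit) = 115; column total (B) = 160; N = 613.
Expected count E = 115 × 160 / 613 = 30.016.
Contribution = (O − E)²/E = (28 − 30.016)² / 30.016 = 0.14.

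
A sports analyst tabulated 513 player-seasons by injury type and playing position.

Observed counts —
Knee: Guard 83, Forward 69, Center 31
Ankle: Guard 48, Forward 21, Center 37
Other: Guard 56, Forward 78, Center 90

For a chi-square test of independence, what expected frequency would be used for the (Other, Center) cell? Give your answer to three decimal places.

Row total (Other) = 224; column total (Center) = 158; grand total N = 513.
Expected count = (row total × column total) / N = 224 × 158 / 513 = 68.990.

68.990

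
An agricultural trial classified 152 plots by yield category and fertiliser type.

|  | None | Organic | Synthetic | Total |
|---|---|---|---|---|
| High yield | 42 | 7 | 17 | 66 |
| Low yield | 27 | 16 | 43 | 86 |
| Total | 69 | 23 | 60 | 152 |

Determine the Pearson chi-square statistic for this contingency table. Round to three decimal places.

Grand total N = 152.
Expected counts (row total × column total / N):
  High yield, None: 66×69/152 = 29.9605
  High yield, Organic: 66×23/152 = 9.9868
  High yield, Synthetic: 66×60/152 = 26.0526
  Low yield, None: 86×69/152 = 39.0395
  Low yield, Organic: 86×23/152 = 13.0132
  Low yield, Synthetic: 86×60/152 = 33.9474
Contributions (O − E)²/E:
  (42 − 29.9605)²/29.9605 = 4.8380
  (7 − 9.9868)²/9.9868 = 0.8933
  (17 − 26.0526)²/26.0526 = 3.1455
  (27 − 39.0395)²/39.0395 = 3.7129
  (16 − 13.0132)²/13.0132 = 0.6855
  (43 − 33.9474)²/33.9474 = 2.4140
χ² = 4.8380 + 0.8933 + 3.1455 + 3.7129 + 0.6855 + 2.4140 = 15.689

15.689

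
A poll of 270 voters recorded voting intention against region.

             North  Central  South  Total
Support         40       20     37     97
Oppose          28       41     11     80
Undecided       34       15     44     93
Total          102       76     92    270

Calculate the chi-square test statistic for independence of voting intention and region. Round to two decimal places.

Grand total N = 270.
Expected counts (row total × column total / N):
  Support, North: 97×102/270 = 36.644
  Support, Central: 97×76/270 = 27.304
  Support, South: 97×92/270 = 33.052
  Oppose, North: 80×102/270 = 30.222
  Oppose, Central: 80×76/270 = 22.519
  Oppose, South: 80×92/270 = 27.259
  Undecided, North: 93×102/270 = 35.133
  Undecided, Central: 93×76/270 = 26.178
  Undecided, South: 93×92/270 = 31.689
Contributions (O − E)²/E:
  (40 − 36.644)²/36.644 = 0.3074
  (20 − 27.304)²/27.304 = 1.9539
  (37 − 33.052)²/33.052 = 0.4716
  (28 − 30.222)²/30.222 = 0.1634
  (41 − 22.519)²/22.519 = 15.1671
  (11 − 27.259)²/27.259 = 9.6979
  (34 − 35.133)²/35.133 = 0.0365
  (15 − 26.178)²/26.178 = 4.7730
  (44 − 31.689)²/31.689 = 4.7828
χ² = 0.3074 + 1.9539 + 0.4716 + 0.1634 + 15.1671 + 9.6979 + 0.0365 + 4.7730 + 4.7828 = 37.35

37.35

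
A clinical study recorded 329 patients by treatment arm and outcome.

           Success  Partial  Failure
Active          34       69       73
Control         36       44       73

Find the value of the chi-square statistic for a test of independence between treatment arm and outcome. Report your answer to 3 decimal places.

4.000

Row totals: 176, 153. Column totals: 70, 113, 146. Grand total N = 329.
Expected counts (row total × column total / N):
  Active, Success: 176×70/329 = 37.4468
  Active, Partial: 176×113/329 = 60.4498
  Active, Failure: 176×146/329 = 78.1033
  Control, Success: 153×70/329 = 32.5532
  Control, Partial: 153×113/329 = 52.5502
  Control, Failure: 153×146/329 = 67.8967
Contributions (O − E)²/E:
  (34 − 37.4468)²/37.4468 = 0.3173
  (69 − 60.4498)²/60.4498 = 1.2094
  (73 − 78.1033)²/78.1033 = 0.3335
  (36 − 32.5532)²/32.5532 = 0.3650
  (44 − 52.5502)²/52.5502 = 1.3912
  (73 − 67.8967)²/67.8967 = 0.3836
χ² = 0.3173 + 1.2094 + 0.3335 + 0.3650 + 1.3912 + 0.3836 = 4.000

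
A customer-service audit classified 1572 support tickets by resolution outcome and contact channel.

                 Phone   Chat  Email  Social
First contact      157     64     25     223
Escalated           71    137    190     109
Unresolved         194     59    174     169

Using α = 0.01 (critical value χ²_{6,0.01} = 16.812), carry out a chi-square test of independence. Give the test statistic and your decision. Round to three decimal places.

262.996; reject H₀

Row totals: 469, 507, 596. Column totals: 422, 260, 389, 501. Grand total N = 1572.
Expected counts (row total × column total / N):
  First contact, Phone: 469×422/1572 = 125.90204
  First contact, Chat: 469×260/1572 = 77.56997
  First contact, Email: 469×389/1572 = 116.05662
  First contact, Social: 469×501/1572 = 149.47137
  Escalated, Phone: 507×422/1572 = 136.10305
  Escalated, Chat: 507×260/1572 = 83.85496
  Escalated, Email: 507×389/1572 = 125.45992
  Escalated, Social: 507×501/1572 = 161.58206
  Unresolved, Phone: 596×422/1572 = 159.99491
  Unresolved, Chat: 596×260/1572 = 98.57506
  Unresolved, Email: 596×389/1572 = 147.48346
  Unresolved, Social: 596×501/1572 = 189.94656
Contributions (O − E)²/E:
  (157 − 125.90204)²/125.90204 = 7.6812
  (64 − 77.56997)²/77.56997 = 2.3739
  (25 − 116.05662)²/116.05662 = 71.4419
  (223 − 149.47137)²/149.47137 = 36.1705
  (71 − 136.10305)²/136.10305 = 31.1412
  (137 − 83.85496)²/83.85496 = 33.6819
  (190 − 125.45992)²/125.45992 = 33.2012
  (109 − 161.58206)²/161.58206 = 17.1113
  (194 − 159.99491)²/159.99491 = 7.2274
  (59 − 98.57506)²/98.57506 = 15.8883
  (174 − 147.48346)²/147.48346 = 4.7675
  (169 − 189.94656)²/189.94656 = 2.3099
χ² = 7.6812 + 2.3739 + 71.4419 + 36.1705 + 31.1412 + 33.6819 + 33.2012 + 17.1113 + 7.2274 + 15.8883 + 4.7675 + 2.3099 = 262.996
df = (3−1)(4−1) = 6. Since 262.996 > 16.812, reject the null hypothesis of independence at α = 0.01.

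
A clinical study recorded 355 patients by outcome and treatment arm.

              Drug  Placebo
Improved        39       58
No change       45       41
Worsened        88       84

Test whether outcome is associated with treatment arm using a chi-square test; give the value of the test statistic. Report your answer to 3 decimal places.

Row totals: 97, 86, 172. Column totals: 172, 183. Grand total N = 355.
Expected counts (row total × column total / N):
  Improved, Drug: 97×172/355 = 46.9972
  Improved, Placebo: 97×183/355 = 50.0028
  No change, Drug: 86×172/355 = 41.6676
  No change, Placebo: 86×183/355 = 44.3324
  Worsened, Drug: 172×172/355 = 83.3352
  Worsened, Placebo: 172×183/355 = 88.6648
Contributions (O − E)²/E:
  (39 − 46.9972)²/46.9972 = 1.3608
  (58 − 50.0028)²/50.0028 = 1.2790
  (45 − 41.6676)²/41.6676 = 0.2665
  (41 − 44.3324)²/44.3324 = 0.2505
  (88 − 83.3352)²/83.3352 = 0.2611
  (84 − 88.6648)²/88.6648 = 0.2454
χ² = 1.3608 + 1.2790 + 0.2665 + 0.2505 + 0.2611 + 0.2454 = 3.663

3.663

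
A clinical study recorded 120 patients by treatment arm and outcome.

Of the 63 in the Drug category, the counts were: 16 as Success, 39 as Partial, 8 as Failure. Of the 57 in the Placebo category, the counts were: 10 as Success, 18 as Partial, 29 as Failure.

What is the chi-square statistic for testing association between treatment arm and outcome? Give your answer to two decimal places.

20.79

Row totals: 63, 57. Column totals: 26, 57, 37. Grand total N = 120.
Expected counts (row total × column total / N):
  Drug, Success: 63×26/120 = 13.650
  Drug, Partial: 63×57/120 = 29.925
  Drug, Failure: 63×37/120 = 19.425
  Placebo, Success: 57×26/120 = 12.350
  Placebo, Partial: 57×57/120 = 27.075
  Placebo, Failure: 57×37/120 = 17.575
Contributions (O − E)²/E:
  (16 − 13.650)²/13.650 = 0.4046
  (39 − 29.925)²/29.925 = 2.7521
  (8 − 19.425)²/19.425 = 6.7197
  (10 − 12.350)²/12.350 = 0.4472
  (18 − 27.075)²/27.075 = 3.0418
  (29 − 17.575)²/17.575 = 7.4271
χ² = 0.4046 + 2.7521 + 6.7197 + 0.4472 + 3.0418 + 7.4271 = 20.79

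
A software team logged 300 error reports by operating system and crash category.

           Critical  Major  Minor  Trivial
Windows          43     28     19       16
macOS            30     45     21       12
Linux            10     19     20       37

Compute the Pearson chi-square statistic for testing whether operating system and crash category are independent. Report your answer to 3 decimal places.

Row totals: 106, 108, 86. Column totals: 83, 92, 60, 65. Grand total N = 300.
Expected counts (row total × column total / N):
  Windows, Critical: 106×83/300 = 29.3267
  Windows, Major: 106×92/300 = 32.5067
  Windows, Minor: 106×60/300 = 21.2000
  Windows, Trivial: 106×65/300 = 22.9667
  macOS, Critical: 108×83/300 = 29.8800
  macOS, Major: 108×92/300 = 33.1200
  macOS, Minor: 108×60/300 = 21.6000
  macOS, Trivial: 108×65/300 = 23.4000
  Linux, Critical: 86×83/300 = 23.7933
  Linux, Major: 86×92/300 = 26.3733
  Linux, Minor: 86×60/300 = 17.2000
  Linux, Trivial: 86×65/300 = 18.6333
Contributions (O − E)²/E:
  (43 − 29.3267)²/29.3267 = 6.3750
  (28 − 32.5067)²/32.5067 = 0.6248
  (19 − 21.2000)²/21.2000 = 0.2283
  (16 − 22.9667)²/22.9667 = 2.1133
  (30 − 29.8800)²/29.8800 = 0.0005
  (45 − 33.1200)²/33.1200 = 4.2613
  (21 − 21.6000)²/21.6000 = 0.0167
  (12 − 23.4000)²/23.4000 = 5.5538
  (10 − 23.7933)²/23.7933 = 7.9962
  (19 − 26.3733)²/26.3733 = 2.0614
  (20 − 17.2000)²/17.2000 = 0.4558
  (37 − 18.6333)²/18.6333 = 18.1039
χ² = 6.3750 + 0.6248 + 0.2283 + 2.1133 + 0.0005 + 4.2613 + 0.0167 + 5.5538 + 7.9962 + 2.0614 + 0.4558 + 18.1039 = 47.791

47.791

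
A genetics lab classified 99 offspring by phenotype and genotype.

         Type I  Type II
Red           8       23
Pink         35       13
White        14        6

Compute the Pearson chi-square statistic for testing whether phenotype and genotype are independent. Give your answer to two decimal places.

Row totals: 31, 48, 20. Column totals: 57, 42. Grand total N = 99.
Expected counts (row total × column total / N):
  Red, Type I: 31×57/99 = 17.8485
  Red, Type II: 31×42/99 = 13.1515
  Pink, Type I: 48×57/99 = 27.6364
  Pink, Type II: 48×42/99 = 20.3636
  White, Type I: 20×57/99 = 11.5152
  White, Type II: 20×42/99 = 8.4848
Contributions (O − E)²/E:
  (8 − 17.8485)²/17.8485 = 5.4342
  (23 − 13.1515)²/13.1515 = 7.3750
  (35 − 27.6364)²/27.6364 = 1.9620
  (13 − 20.3636)²/20.3636 = 2.6627
  (14 − 11.5152)²/11.5152 = 0.5362
  (6 − 8.4848)²/8.4848 = 0.7277
χ² = 5.4342 + 7.3750 + 1.9620 + 2.6627 + 0.5362 + 0.7277 = 18.70

18.70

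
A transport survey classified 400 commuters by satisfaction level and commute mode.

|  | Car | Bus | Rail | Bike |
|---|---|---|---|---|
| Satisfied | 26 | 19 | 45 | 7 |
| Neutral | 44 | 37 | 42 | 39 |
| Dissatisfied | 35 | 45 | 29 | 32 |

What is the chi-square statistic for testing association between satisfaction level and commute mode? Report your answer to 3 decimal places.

Row totals: 97, 162, 141. Column totals: 105, 101, 116, 78. Grand total N = 400.
Expected counts (row total × column total / N):
  Satisfied, Car: 97×105/400 = 25.4625
  Satisfied, Bus: 97×101/400 = 24.4925
  Satisfied, Rail: 97×116/400 = 28.1300
  Satisfied, Bike: 97×78/400 = 18.9150
  Neutral, Car: 162×105/400 = 42.5250
  Neutral, Bus: 162×101/400 = 40.9050
  Neutral, Rail: 162×116/400 = 46.9800
  Neutral, Bike: 162×78/400 = 31.5900
  Dissatisfied, Car: 141×105/400 = 37.0125
  Dissatisfied, Bus: 141×101/400 = 35.6025
  Dissatisfied, Rail: 141×116/400 = 40.8900
  Dissatisfied, Bike: 141×78/400 = 27.4950
Contributions (O − E)²/E:
  (26 − 25.4625)²/25.4625 = 0.0113
  (19 − 24.4925)²/24.4925 = 1.2317
  (45 − 28.1300)²/28.1300 = 10.1172
  (7 − 18.9150)²/18.9150 = 7.5055
  (44 − 42.5250)²/42.5250 = 0.0512
  (37 − 40.9050)²/40.9050 = 0.3728
  (42 − 46.9800)²/46.9800 = 0.5279
  (39 − 31.5900)²/31.5900 = 1.7381
  (35 − 37.0125)²/37.0125 = 0.1094
  (45 − 35.6025)²/35.6025 = 2.4805
  (29 − 40.8900)²/40.8900 = 3.4574
  (32 − 27.4950)²/27.4950 = 0.7381
χ² = 0.0113 + 1.2317 + 10.1172 + 7.5055 + 0.0512 + 0.3728 + 0.5279 + 1.7381 + 0.1094 + 2.4805 + 3.4574 + 0.7381 = 28.341

28.341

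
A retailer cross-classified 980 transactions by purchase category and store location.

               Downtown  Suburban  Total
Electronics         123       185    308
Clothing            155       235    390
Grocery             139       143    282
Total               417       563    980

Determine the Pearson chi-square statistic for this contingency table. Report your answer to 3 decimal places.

7.360

Grand total N = 980.
Expected counts (row total × column total / N):
  Electronics, Downtown: 308×417/980 = 131.0571
  Electronics, Suburban: 308×563/980 = 176.9429
  Clothing, Downtown: 390×417/980 = 165.9490
  Clothing, Suburban: 390×563/980 = 224.0510
  Grocery, Downtown: 282×417/980 = 119.9939
  Grocery, Suburban: 282×563/980 = 162.0061
Contributions (O − E)²/E:
  (123 − 131.0571)²/131.0571 = 0.4953
  (185 − 176.9429)²/176.9429 = 0.3669
  (155 − 165.9490)²/165.9490 = 0.7224
  (235 − 224.0510)²/224.0510 = 0.5351
  (139 − 119.9939)²/119.9939 = 3.0104
  (143 − 162.0061)²/162.0061 = 2.2297
χ² = 0.4953 + 0.3669 + 0.7224 + 0.5351 + 3.0104 + 2.2297 = 7.360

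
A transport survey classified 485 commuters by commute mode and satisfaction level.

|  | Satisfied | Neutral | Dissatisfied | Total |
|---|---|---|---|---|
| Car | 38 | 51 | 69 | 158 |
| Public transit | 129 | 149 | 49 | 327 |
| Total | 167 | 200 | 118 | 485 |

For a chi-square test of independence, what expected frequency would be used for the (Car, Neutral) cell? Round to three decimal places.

65.155

Row total (Car) = 158; column total (Neutral) = 200; grand total N = 485.
Expected count = (row total × column total) / N = 158 × 200 / 485 = 65.155.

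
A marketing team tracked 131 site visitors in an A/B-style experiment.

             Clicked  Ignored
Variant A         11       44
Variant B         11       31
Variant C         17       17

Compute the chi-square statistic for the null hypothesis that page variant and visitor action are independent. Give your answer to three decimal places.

Row totals: 55, 42, 34. Column totals: 39, 92. Grand total N = 131.
Expected counts (row total × column total / N):
  Variant A, Clicked: 55×39/131 = 16.3740
  Variant A, Ignored: 55×92/131 = 38.6260
  Variant B, Clicked: 42×39/131 = 12.5038
  Variant B, Ignored: 42×92/131 = 29.4962
  Variant C, Clicked: 34×39/131 = 10.1221
  Variant C, Ignored: 34×92/131 = 23.8779
Contributions (O − E)²/E:
  (11 − 16.3740)²/16.3740 = 1.7638
  (44 − 38.6260)²/38.6260 = 0.7477
  (11 − 12.5038)²/12.5038 = 0.1809
  (31 − 29.4962)²/29.4962 = 0.0767
  (17 − 10.1221)²/10.1221 = 4.6735
  (17 − 23.8779)²/23.8779 = 1.9811
χ² = 1.7638 + 0.7477 + 0.1809 + 0.0767 + 4.6735 + 1.9811 = 9.424

9.424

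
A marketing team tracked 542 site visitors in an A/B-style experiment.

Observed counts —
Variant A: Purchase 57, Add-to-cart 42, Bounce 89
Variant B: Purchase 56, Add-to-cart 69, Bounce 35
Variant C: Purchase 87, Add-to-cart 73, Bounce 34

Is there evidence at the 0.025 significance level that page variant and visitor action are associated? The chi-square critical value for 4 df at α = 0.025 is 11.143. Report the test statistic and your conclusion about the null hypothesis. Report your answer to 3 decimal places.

51.124; reject H₀

Row totals: 188, 160, 194. Column totals: 200, 184, 158. Grand total N = 542.
Expected counts (row total × column total / N):
  Variant A, Purchase: 188×200/542 = 69.3727
  Variant A, Add-to-cart: 188×184/542 = 63.8229
  Variant A, Bounce: 188×158/542 = 54.8044
  Variant B, Purchase: 160×200/542 = 59.0406
  Variant B, Add-to-cart: 160×184/542 = 54.3173
  Variant B, Bounce: 160×158/542 = 46.6421
  Variant C, Purchase: 194×200/542 = 71.5867
  Variant C, Add-to-cart: 194×184/542 = 65.8598
  Variant C, Bounce: 194×158/542 = 56.5535
Contributions (O − E)²/E:
  (57 − 69.3727)²/69.3727 = 2.2067
  (42 − 63.8229)²/63.8229 = 7.4619
  (89 − 54.8044)²/54.8044 = 21.3366
  (56 − 59.0406)²/59.0406 = 0.1566
  (69 − 54.3173)²/54.3173 = 3.9689
  (35 − 46.6421)²/46.6421 = 2.9059
  (87 − 71.5867)²/71.5867 = 3.3186
  (73 − 65.8598)²/65.8598 = 0.7741
  (34 − 56.5535)²/56.5535 = 8.9943
χ² = 2.2067 + 7.4619 + 21.3366 + 0.1566 + 3.9689 + 2.9059 + 3.3186 + 0.7741 + 8.9943 = 51.124
df = (3−1)(3−1) = 4. Since 51.124 > 11.143, reject the null hypothesis of independence at α = 0.025.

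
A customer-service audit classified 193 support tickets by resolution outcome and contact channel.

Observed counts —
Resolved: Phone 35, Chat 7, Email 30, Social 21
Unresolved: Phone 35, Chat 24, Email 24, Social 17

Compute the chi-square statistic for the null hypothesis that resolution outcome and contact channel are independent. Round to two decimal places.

Row totals: 93, 100. Column totals: 70, 31, 54, 38. Grand total N = 193.
Expected counts (row total × column total / N):
  Resolved, Phone: 93×70/193 = 33.731
  Resolved, Chat: 93×31/193 = 14.938
  Resolved, Email: 93×54/193 = 26.021
  Resolved, Social: 93×38/193 = 18.311
  Unresolved, Phone: 100×70/193 = 36.269
  Unresolved, Chat: 100×31/193 = 16.062
  Unresolved, Email: 100×54/193 = 27.979
  Unresolved, Social: 100×38/193 = 19.689
Contributions (O − E)²/E:
  (35 − 33.731)²/33.731 = 0.0477
  (7 − 14.938)²/14.938 = 4.2182
  (30 − 26.021)²/26.021 = 0.6084
  (21 − 18.311)²/18.311 = 0.3949
  (35 − 36.269)²/36.269 = 0.0444
  (24 − 16.062)²/16.062 = 3.9230
  (24 − 27.979)²/27.979 = 0.5659
  (17 − 19.689)²/19.689 = 0.3672
χ² = 0.0477 + 4.2182 + 0.6084 + 0.3949 + 0.0444 + 3.9230 + 0.5659 + 0.3672 = 10.17

10.17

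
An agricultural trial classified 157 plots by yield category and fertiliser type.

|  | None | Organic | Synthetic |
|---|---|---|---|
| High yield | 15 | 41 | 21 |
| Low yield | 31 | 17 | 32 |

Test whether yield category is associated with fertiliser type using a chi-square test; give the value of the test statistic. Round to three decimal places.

17.728

Row totals: 77, 80. Column totals: 46, 58, 53. Grand total N = 157.
Expected counts (row total × column total / N):
  High yield, None: 77×46/157 = 22.5605
  High yield, Organic: 77×58/157 = 28.4459
  High yield, Synthetic: 77×53/157 = 25.9936
  Low yield, None: 80×46/157 = 23.4395
  Low yield, Organic: 80×58/157 = 29.5541
  Low yield, Synthetic: 80×53/157 = 27.0064
Contributions (O − E)²/E:
  (15 − 22.5605)²/22.5605 = 2.5337
  (41 − 28.4459)²/28.4459 = 5.5405
  (21 − 25.9936)²/25.9936 = 0.9593
  (31 − 23.4395)²/23.4395 = 2.4387
  (17 − 29.5541)²/29.5541 = 5.3328
  (32 − 27.0064)²/27.0064 = 0.9233
χ² = 2.5337 + 5.5405 + 0.9593 + 2.4387 + 5.3328 + 0.9233 = 17.728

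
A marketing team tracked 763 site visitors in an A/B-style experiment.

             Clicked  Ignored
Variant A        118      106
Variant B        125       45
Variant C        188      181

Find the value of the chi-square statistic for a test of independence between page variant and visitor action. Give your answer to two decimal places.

Row totals: 224, 170, 369. Column totals: 431, 332. Grand total N = 763.
Expected counts (row total × column total / N):
  Variant A, Clicked: 224×431/763 = 126.532
  Variant A, Ignored: 224×332/763 = 97.468
  Variant B, Clicked: 170×431/763 = 96.029
  Variant B, Ignored: 170×332/763 = 73.971
  Variant C, Clicked: 369×431/763 = 208.439
  Variant C, Ignored: 369×332/763 = 160.561
Contributions (O − E)²/E:
  (118 − 126.532)²/126.532 = 0.5753
  (106 − 97.468)²/97.468 = 0.7469
  (125 − 96.029)²/96.029 = 8.7403
  (45 − 73.971)²/73.971 = 11.3466
  (188 − 208.439)²/208.439 = 2.0042
  (181 − 160.561)²/160.561 = 2.6018
χ² = 0.5753 + 0.7469 + 8.7403 + 11.3466 + 2.0042 + 2.6018 = 26.02

26.02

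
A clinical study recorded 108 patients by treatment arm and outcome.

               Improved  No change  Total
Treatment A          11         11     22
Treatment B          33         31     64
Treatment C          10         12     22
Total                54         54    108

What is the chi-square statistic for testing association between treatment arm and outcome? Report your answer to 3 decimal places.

Grand total N = 108.
Expected counts (row total × column total / N):
  Treatment A, Improved: 22×54/108 = 11.0000
  Treatment A, No change: 22×54/108 = 11.0000
  Treatment B, Improved: 64×54/108 = 32.0000
  Treatment B, No change: 64×54/108 = 32.0000
  Treatment C, Improved: 22×54/108 = 11.0000
  Treatment C, No change: 22×54/108 = 11.0000
Contributions (O − E)²/E:
  (11 − 11.0000)²/11.0000 = 0.0000
  (11 − 11.0000)²/11.0000 = 0.0000
  (33 − 32.0000)²/32.0000 = 0.0313
  (31 − 32.0000)²/32.0000 = 0.0313
  (10 − 11.0000)²/11.0000 = 0.0909
  (12 − 11.0000)²/11.0000 = 0.0909
χ² = 0.0000 + 0.0000 + 0.0313 + 0.0313 + 0.0909 + 0.0909 = 0.244

0.244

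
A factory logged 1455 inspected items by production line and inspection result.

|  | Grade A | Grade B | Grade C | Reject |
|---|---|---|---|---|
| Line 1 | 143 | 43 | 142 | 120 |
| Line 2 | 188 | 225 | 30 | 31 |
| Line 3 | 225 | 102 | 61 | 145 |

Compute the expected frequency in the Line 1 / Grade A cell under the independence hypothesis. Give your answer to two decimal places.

171.19

Row total (Line 1) = 448; column total (Grade A) = 556; grand total N = 1455.
Expected count = (row total × column total) / N = 448 × 556 / 1455 = 171.19.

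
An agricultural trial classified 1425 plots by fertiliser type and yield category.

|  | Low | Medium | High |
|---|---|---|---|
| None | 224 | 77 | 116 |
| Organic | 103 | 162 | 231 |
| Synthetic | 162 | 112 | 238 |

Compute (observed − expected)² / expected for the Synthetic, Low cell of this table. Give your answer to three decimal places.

Row total (Synthetic) = 512; column total (Low) = 489; N = 1425.
Expected count E = 512 × 489 / 1425 = 175.696842.
Contribution = (O − E)²/E = (162 − 175.696842)² / 175.696842 = 1.068.

1.068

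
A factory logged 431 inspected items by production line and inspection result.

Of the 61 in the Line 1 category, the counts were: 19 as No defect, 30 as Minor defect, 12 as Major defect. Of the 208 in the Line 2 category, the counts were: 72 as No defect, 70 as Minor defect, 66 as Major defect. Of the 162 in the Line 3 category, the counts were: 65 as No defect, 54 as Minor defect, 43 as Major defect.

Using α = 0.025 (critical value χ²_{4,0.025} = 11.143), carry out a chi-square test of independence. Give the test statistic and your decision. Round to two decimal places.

7.52; fail to reject H₀

Row totals: 61, 208, 162. Column totals: 156, 154, 121. Grand total N = 431.
Expected counts (row total × column total / N):
  Line 1, No defect: 61×156/431 = 22.079
  Line 1, Minor defect: 61×154/431 = 21.796
  Line 1, Major defect: 61×121/431 = 17.125
  Line 2, No defect: 208×156/431 = 75.285
  Line 2, Minor defect: 208×154/431 = 74.320
  Line 2, Major defect: 208×121/431 = 58.394
  Line 3, No defect: 162×156/431 = 58.636
  Line 3, Minor defect: 162×154/431 = 57.884
  Line 3, Major defect: 162×121/431 = 45.480
Contributions (O − E)²/E:
  (19 − 22.079)²/22.079 = 0.4294
  (30 − 21.796)²/21.796 = 3.0880
  (12 − 17.125)²/17.125 = 1.5338
  (72 − 75.285)²/75.285 = 0.1433
  (70 − 74.320)²/74.320 = 0.2511
  (66 − 58.394)²/58.394 = 0.9907
  (65 − 58.636)²/58.636 = 0.6907
  (54 − 57.884)²/57.884 = 0.2606
  (43 − 45.480)²/45.480 = 0.1352
χ² = 0.4294 + 3.0880 + 1.5338 + 0.1433 + 0.2511 + 0.9907 + 0.6907 + 0.2606 + 0.1352 = 7.52
df = (3−1)(3−1) = 4. Since 7.52 < 11.143, fail to reject the null hypothesis of independence at α = 0.025.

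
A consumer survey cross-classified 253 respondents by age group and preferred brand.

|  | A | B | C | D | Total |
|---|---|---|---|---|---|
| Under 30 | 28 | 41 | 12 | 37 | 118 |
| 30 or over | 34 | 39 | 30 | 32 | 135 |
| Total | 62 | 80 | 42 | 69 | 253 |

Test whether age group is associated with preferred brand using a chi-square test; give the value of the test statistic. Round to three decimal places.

7.599

Grand total N = 253.
Expected counts (row total × column total / N):
  Under 30, A: 118×62/253 = 28.9170
  Under 30, B: 118×80/253 = 37.3123
  Under 30, C: 118×42/253 = 19.5889
  Under 30, D: 118×69/253 = 32.1818
  30 or over, A: 135×62/253 = 33.0830
  30 or over, B: 135×80/253 = 42.6877
  30 or over, C: 135×42/253 = 22.4111
  30 or over, D: 135×69/253 = 36.8182
Contributions (O − E)²/E:
  (28 − 28.9170)²/28.9170 = 0.0291
  (41 − 37.3123)²/37.3123 = 0.3645
  (12 − 19.5889)²/19.5889 = 2.9400
  (37 − 32.1818)²/32.1818 = 0.7214
  (34 − 33.0830)²/33.0830 = 0.0254
  (39 − 42.6877)²/42.6877 = 0.3186
  (30 − 22.4111)²/22.4111 = 2.5698
  (32 − 36.8182)²/36.8182 = 0.6305
χ² = 0.0291 + 0.3645 + 2.9400 + 0.7214 + 0.0254 + 0.3186 + 2.5698 + 0.6305 = 7.599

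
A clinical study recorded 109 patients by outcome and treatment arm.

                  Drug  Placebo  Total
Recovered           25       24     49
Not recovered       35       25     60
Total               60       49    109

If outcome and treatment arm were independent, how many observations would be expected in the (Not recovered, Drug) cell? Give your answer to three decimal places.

Row total (Not recovered) = 60; column total (Drug) = 60; grand total N = 109.
Expected count = (row total × column total) / N = 60 × 60 / 109 = 33.028.

33.028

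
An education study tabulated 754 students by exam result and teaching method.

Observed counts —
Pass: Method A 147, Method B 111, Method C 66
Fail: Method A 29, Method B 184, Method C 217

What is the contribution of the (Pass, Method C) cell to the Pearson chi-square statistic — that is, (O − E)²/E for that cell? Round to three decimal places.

Row total (Pass) = 324; column total (Method C) = 283; N = 754.
Expected count E = 324 × 283 / 754 = 121.60743.
Contribution = (O − E)²/E = (66 − 121.60743)² / 121.60743 = 25.428.

25.428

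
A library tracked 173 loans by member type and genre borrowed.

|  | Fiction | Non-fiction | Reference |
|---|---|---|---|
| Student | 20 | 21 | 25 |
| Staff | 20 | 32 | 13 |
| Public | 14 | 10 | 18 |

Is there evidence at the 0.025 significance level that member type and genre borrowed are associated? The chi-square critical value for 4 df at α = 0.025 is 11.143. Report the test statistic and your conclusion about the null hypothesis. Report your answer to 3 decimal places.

10.348; fail to reject H₀

Row totals: 66, 65, 42. Column totals: 54, 63, 56. Grand total N = 173.
Expected counts (row total × column total / N):
  Student, Fiction: 66×54/173 = 20.6012
  Student, Non-fiction: 66×63/173 = 24.0347
  Student, Reference: 66×56/173 = 21.3642
  Staff, Fiction: 65×54/173 = 20.2890
  Staff, Non-fiction: 65×63/173 = 23.6705
  Staff, Reference: 65×56/173 = 21.0405
  Public, Fiction: 42×54/173 = 13.1098
  Public, Non-fiction: 42×63/173 = 15.2948
  Public, Reference: 42×56/173 = 13.5954
Contributions (O − E)²/E:
  (20 − 20.6012)²/20.6012 = 0.0175
  (21 − 24.0347)²/24.0347 = 0.3832
  (25 − 21.3642)²/21.3642 = 0.6187
  (20 − 20.2890)²/20.2890 = 0.0041
  (32 − 23.6705)²/23.6705 = 2.9311
  (13 − 21.0405)²/21.0405 = 3.0726
  (14 − 13.1098)²/13.1098 = 0.0604
  (10 − 15.2948)²/15.2948 = 1.8330
  (18 − 13.5954)²/13.5954 = 1.4270
χ² = 0.0175 + 0.3832 + 0.6187 + 0.0041 + 2.9311 + 3.0726 + 0.0604 + 1.8330 + 1.4270 = 10.348
df = (3−1)(3−1) = 4. Since 10.348 < 11.143, fail to reject the null hypothesis of independence at α = 0.025.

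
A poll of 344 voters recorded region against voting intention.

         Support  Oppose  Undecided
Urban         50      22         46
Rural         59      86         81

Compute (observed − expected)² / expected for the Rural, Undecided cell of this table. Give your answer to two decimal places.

0.07

Row total (Rural) = 226; column total (Undecided) = 127; N = 344.
Expected count E = 226 × 127 / 344 = 83.436.
Contribution = (O − E)²/E = (81 − 83.436)² / 83.436 = 0.07.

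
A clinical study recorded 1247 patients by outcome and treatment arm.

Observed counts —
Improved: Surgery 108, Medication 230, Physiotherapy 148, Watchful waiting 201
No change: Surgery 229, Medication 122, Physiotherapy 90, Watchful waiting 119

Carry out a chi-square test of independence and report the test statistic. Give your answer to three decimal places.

99.830

Row totals: 687, 560. Column totals: 337, 352, 238, 320. Grand total N = 1247.
Expected counts (row total × column total / N):
  Improved, Surgery: 687×337/1247 = 185.6608
  Improved, Medication: 687×352/1247 = 193.9246
  Improved, Physiotherapy: 687×238/1247 = 131.1195
  Improved, Watchful waiting: 687×320/1247 = 176.2951
  No change, Surgery: 560×337/1247 = 151.3392
  No change, Medication: 560×352/1247 = 158.0754
  No change, Physiotherapy: 560×238/1247 = 106.8805
  No change, Watchful waiting: 560×320/1247 = 143.7049
Contributions (O − E)²/E:
  (108 − 185.6608)²/185.6608 = 32.4850
  (230 − 193.9246)²/193.9246 = 6.7110
  (148 − 131.1195)²/131.1195 = 2.1732
  (201 − 176.2951)²/176.2951 = 3.4620
  (229 − 151.3392)²/151.3392 = 39.8522
  (122 − 158.0754)²/158.0754 = 8.2330
  (90 − 106.8805)²/106.8805 = 2.6661
  (119 − 143.7049)²/143.7049 = 4.2471
χ² = 32.4850 + 6.7110 + 2.1732 + 3.4620 + 39.8522 + 8.2330 + 2.6661 + 4.2471 = 99.830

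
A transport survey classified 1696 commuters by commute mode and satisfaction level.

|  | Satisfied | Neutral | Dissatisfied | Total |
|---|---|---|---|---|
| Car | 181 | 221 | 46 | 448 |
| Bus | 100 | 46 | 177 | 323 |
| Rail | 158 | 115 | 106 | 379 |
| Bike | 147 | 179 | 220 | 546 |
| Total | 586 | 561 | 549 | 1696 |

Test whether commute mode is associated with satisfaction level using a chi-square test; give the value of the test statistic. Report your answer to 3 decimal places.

222.381

Grand total N = 1696.
Expected counts (row total × column total / N):
  Car, Satisfied: 448×586/1696 = 154.7925
  Car, Neutral: 448×561/1696 = 148.1887
  Car, Dissatisfied: 448×549/1696 = 145.0189
  Bus, Satisfied: 323×586/1696 = 111.6026
  Bus, Neutral: 323×561/1696 = 106.8414
  Bus, Dissatisfied: 323×549/1696 = 104.5560
  Rail, Satisfied: 379×586/1696 = 130.9517
  Rail, Neutral: 379×561/1696 = 125.3650
  Rail, Dissatisfied: 379×549/1696 = 122.6834
  Bike, Satisfied: 546×586/1696 = 188.6533
  Bike, Neutral: 546×561/1696 = 180.6050
  Bike, Dissatisfied: 546×549/1696 = 176.7417
Contributions (O − E)²/E:
  (181 − 154.7925)²/154.7925 = 4.4371
  (221 − 148.1887)²/148.1887 = 35.7752
  (46 − 145.0189)²/145.0189 = 67.6101
  (100 − 111.6026)²/111.6026 = 1.2062
  (46 − 106.8414)²/106.8414 = 34.6465
  (177 − 104.5560)²/104.5560 = 50.1945
  (158 − 130.9517)²/130.9517 = 5.5869
  (115 − 125.3650)²/125.3650 = 0.8570
  (106 − 122.6834)²/122.6834 = 2.2687
  (147 − 188.6533)²/188.6533 = 9.1968
  (179 − 180.6050)²/180.6050 = 0.0143
  (220 − 176.7417)²/176.7417 = 10.5877
χ² = 4.4371 + 35.7752 + 67.6101 + 1.2062 + 34.6465 + 50.1945 + 5.5869 + 0.8570 + 2.2687 + 9.1968 + 0.0143 + 10.5877 = 222.381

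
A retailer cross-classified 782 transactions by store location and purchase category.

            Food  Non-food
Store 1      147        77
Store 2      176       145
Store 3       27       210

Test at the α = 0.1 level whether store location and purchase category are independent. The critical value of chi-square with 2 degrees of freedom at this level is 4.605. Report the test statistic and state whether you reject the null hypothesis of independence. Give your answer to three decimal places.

Row totals: 224, 321, 237. Column totals: 350, 432. Grand total N = 782.
Expected counts (row total × column total / N):
  Store 1, Food: 224×350/782 = 100.25575
  Store 1, Non-food: 224×432/782 = 123.74425
  Store 2, Food: 321×350/782 = 143.67008
  Store 2, Non-food: 321×432/782 = 177.32992
  Store 3, Food: 237×350/782 = 106.07417
  Store 3, Non-food: 237×432/782 = 130.92583
Contributions (O − E)²/E:
  (147 − 100.25575)²/100.25575 = 21.7945
  (77 − 123.74425)²/123.74425 = 17.6576
  (176 − 143.67008)²/143.67008 = 7.2752
  (145 − 177.32992)²/177.32992 = 5.8942
  (27 − 106.07417)²/106.07417 = 58.9467
  (210 − 130.92583)²/130.92583 = 47.7578
χ² = 21.7945 + 17.6576 + 7.2752 + 5.8942 + 58.9467 + 47.7578 = 159.326
df = (3−1)(2−1) = 2. Since 159.326 > 4.605, reject the null hypothesis of independence at α = 0.1.

159.326; reject H₀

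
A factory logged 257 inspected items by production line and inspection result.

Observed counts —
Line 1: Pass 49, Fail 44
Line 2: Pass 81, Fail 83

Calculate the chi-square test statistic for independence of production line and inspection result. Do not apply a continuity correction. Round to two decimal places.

Row totals: 93, 164. Column totals: 130, 127. Grand total N = 257.
Expected counts (row total × column total / N):
  Line 1, Pass: 93×130/257 = 47.043
  Line 1, Fail: 93×127/257 = 45.957
  Line 2, Pass: 164×130/257 = 82.957
  Line 2, Fail: 164×127/257 = 81.043
Contributions (O − E)²/E:
  (49 − 47.043)²/47.043 = 0.0814
  (44 − 45.957)²/45.957 = 0.0833
  (81 − 82.957)²/82.957 = 0.0462
  (83 − 81.043)²/81.043 = 0.0473
χ² = 0.0814 + 0.0833 + 0.0462 + 0.0473 = 0.26

0.26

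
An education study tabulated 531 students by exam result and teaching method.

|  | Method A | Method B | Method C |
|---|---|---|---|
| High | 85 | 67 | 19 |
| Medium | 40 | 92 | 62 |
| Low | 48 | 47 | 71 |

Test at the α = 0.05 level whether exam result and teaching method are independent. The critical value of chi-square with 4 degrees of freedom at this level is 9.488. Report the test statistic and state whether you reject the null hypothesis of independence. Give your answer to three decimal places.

63.712; reject H₀

Row totals: 171, 194, 166. Column totals: 173, 206, 152. Grand total N = 531.
Expected counts (row total × column total / N):
  High, Method A: 171×173/531 = 55.7119
  High, Method B: 171×206/531 = 66.3390
  High, Method C: 171×152/531 = 48.9492
  Medium, Method A: 194×173/531 = 63.2053
  Medium, Method B: 194×206/531 = 75.2618
  Medium, Method C: 194×152/531 = 55.5330
  Low, Method A: 166×173/531 = 54.0829
  Low, Method B: 166×206/531 = 64.3992
  Low, Method C: 166×152/531 = 47.5179
Contributions (O − E)²/E:
  (85 − 55.7119)²/55.7119 = 15.3969
  (67 − 66.3390)²/66.3390 = 0.0066
  (19 − 48.9492)²/48.9492 = 18.3242
  (40 − 63.2053)²/63.2053 = 8.5196
  (92 − 75.2618)²/75.2618 = 3.7226
  (62 − 55.5330)²/55.5330 = 0.7531
  (48 − 54.0829)²/54.0829 = 0.6842
  (47 − 64.3992)²/64.3992 = 4.7009
  (71 − 47.5179)²/47.5179 = 11.6042
χ² = 15.3969 + 0.0066 + 18.3242 + 8.5196 + 3.7226 + 0.7531 + 0.6842 + 4.7009 + 11.6042 = 63.712
df = (3−1)(3−1) = 4. Since 63.712 > 9.488, reject the null hypothesis of independence at α = 0.05.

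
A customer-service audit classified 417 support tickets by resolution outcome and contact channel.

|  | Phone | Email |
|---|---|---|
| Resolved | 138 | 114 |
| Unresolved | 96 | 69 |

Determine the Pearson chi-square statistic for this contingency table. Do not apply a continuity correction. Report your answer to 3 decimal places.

Row totals: 252, 165. Column totals: 234, 183. Grand total N = 417.
Expected counts (row total × column total / N):
  Resolved, Phone: 252×234/417 = 141.4101
  Resolved, Email: 252×183/417 = 110.5899
  Unresolved, Phone: 165×234/417 = 92.5899
  Unresolved, Email: 165×183/417 = 72.4101
Contributions (O − E)²/E:
  (138 − 141.4101)²/141.4101 = 0.0822
  (114 − 110.5899)²/110.5899 = 0.1052
  (96 − 92.5899)²/92.5899 = 0.1256
  (69 − 72.4101)²/72.4101 = 0.1606
χ² = 0.0822 + 0.1052 + 0.1256 + 0.1606 = 0.474

0.474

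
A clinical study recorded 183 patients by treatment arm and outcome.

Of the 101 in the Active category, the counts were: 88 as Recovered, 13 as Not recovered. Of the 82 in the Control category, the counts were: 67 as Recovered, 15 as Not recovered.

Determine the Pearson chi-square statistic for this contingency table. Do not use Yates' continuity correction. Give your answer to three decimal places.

1.026

Row totals: 101, 82. Column totals: 155, 28. Grand total N = 183.
Expected counts (row total × column total / N):
  Active, Recovered: 101×155/183 = 85.54645
  Active, Not recovered: 101×28/183 = 15.45355
  Control, Recovered: 82×155/183 = 69.45355
  Control, Not recovered: 82×28/183 = 12.54645
Contributions (O − E)²/E:
  (88 − 85.54645)²/85.54645 = 0.0704
  (13 − 15.45355)²/15.45355 = 0.3895
  (67 − 69.45355)²/69.45355 = 0.0867
  (15 − 12.54645)²/12.54645 = 0.4798
χ² = 0.0704 + 0.3895 + 0.0867 + 0.4798 = 1.026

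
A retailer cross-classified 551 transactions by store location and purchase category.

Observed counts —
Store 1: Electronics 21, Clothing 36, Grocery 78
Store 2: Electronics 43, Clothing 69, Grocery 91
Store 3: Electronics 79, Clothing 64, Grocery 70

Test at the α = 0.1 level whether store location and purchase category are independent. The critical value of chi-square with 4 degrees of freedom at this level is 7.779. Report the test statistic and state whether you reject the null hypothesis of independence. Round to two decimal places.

31.02; reject H₀

Row totals: 135, 203, 213. Column totals: 143, 169, 239. Grand total N = 551.
Expected counts (row total × column total / N):
  Store 1, Electronics: 135×143/551 = 35.036
  Store 1, Clothing: 135×169/551 = 41.407
  Store 1, Grocery: 135×239/551 = 58.557
  Store 2, Electronics: 203×143/551 = 52.684
  Store 2, Clothing: 203×169/551 = 62.263
  Store 2, Grocery: 203×239/551 = 88.053
  Store 3, Electronics: 213×143/551 = 55.279
  Store 3, Clothing: 213×169/551 = 65.330
  Store 3, Grocery: 213×239/551 = 92.390
Contributions (O − E)²/E:
  (21 − 35.036)²/35.036 = 5.6231
  (36 − 41.407)²/41.407 = 0.7061
  (78 − 58.557)²/58.557 = 6.4558
  (43 − 52.684)²/52.684 = 1.7800
  (69 − 62.263)²/62.263 = 0.7290
  (91 − 88.053)²/88.053 = 0.0986
  (79 − 55.279)²/55.279 = 10.1790
  (64 − 65.330)²/65.330 = 0.0271
  (70 − 92.390)²/92.390 = 5.4260
χ² = 5.6231 + 0.7061 + 6.4558 + 1.7800 + 0.7290 + 0.0986 + 10.1790 + 0.0271 + 5.4260 = 31.02
df = (3−1)(3−1) = 4. Since 31.02 > 7.779, reject the null hypothesis of independence at α = 0.1.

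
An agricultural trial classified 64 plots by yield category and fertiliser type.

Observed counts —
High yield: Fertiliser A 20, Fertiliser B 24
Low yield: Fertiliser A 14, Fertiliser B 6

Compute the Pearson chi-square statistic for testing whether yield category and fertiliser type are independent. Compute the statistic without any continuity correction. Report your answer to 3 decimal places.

3.327

Row totals: 44, 20. Column totals: 34, 30. Grand total N = 64.
Expected counts (row total × column total / N):
  High yield, Fertiliser A: 44×34/64 = 23.3750
  High yield, Fertiliser B: 44×30/64 = 20.6250
  Low yield, Fertiliser A: 20×34/64 = 10.6250
  Low yield, Fertiliser B: 20×30/64 = 9.3750
Contributions (O − E)²/E:
  (20 − 23.3750)²/23.3750 = 0.4873
  (24 − 20.6250)²/20.6250 = 0.5523
  (14 − 10.6250)²/10.6250 = 1.0721
  (6 − 9.3750)²/9.3750 = 1.2150
χ² = 0.4873 + 0.5523 + 1.0721 + 1.2150 = 3.327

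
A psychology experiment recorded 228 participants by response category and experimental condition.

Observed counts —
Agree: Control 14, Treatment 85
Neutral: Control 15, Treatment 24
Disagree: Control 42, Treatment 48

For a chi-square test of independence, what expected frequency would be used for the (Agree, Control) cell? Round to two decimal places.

Row total (Agree) = 99; column total (Control) = 71; grand total N = 228.
Expected count = (row total × column total) / N = 99 × 71 / 228 = 30.83.

30.83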